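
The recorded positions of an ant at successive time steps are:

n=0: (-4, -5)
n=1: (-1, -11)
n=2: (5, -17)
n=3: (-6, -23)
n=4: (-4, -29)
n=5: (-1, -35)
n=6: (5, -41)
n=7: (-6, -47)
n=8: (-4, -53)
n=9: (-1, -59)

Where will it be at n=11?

First: cycles through -4, -1, 5, -6 every 4 steps. Step 11 lands at position 3 of the cycle → -6.
Second: linear, -6 per step → -71 at step 11.

(-6, -71)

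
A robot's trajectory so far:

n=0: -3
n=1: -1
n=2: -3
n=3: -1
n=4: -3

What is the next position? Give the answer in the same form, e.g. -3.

-1

Step-to-step displacements: +2, -2, +2, -2; each is -1× the previous.
step 5: -3 + 2 → -1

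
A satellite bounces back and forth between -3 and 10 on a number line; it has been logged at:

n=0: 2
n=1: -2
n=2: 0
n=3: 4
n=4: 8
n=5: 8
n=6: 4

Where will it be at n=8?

The value travels 4 per step and bounces off the walls at -3 and 10.
  step 7: 4 → 0
  step 8: 0 → -2

-2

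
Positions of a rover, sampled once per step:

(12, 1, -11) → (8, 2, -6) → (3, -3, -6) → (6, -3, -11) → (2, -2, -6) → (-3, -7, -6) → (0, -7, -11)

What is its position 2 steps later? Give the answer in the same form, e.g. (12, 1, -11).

(-9, -11, -6)

Differencing gives (-4, +1, +5), (-5, -5, +0), (+3, +0, -5), (-4, +1, +5), (-5, -5, +0), (+3, +0, -5). This is the pattern (-4, +1, +5), (-5, -5, +0), (+3, +0, -5) repeated.
step 7: apply (-4, +1, +5) → (-4, -6, -6)
step 8: apply (-5, -5, +0) → (-9, -11, -6)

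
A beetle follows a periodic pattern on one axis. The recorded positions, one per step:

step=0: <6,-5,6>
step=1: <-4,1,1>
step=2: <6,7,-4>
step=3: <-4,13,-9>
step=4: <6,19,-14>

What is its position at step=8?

<6,43,-34>

The first coordinate repeats the cycle [6, -4] with period 2; step 8 mod 2 = 0, giving 6.
The second coordinate changes by +6 each step, so at step 8 it is -5 + 8·(6) = 43.
The third coordinate changes by -5 each step, so at step 8 it is 6 + 8·(-5) = -34.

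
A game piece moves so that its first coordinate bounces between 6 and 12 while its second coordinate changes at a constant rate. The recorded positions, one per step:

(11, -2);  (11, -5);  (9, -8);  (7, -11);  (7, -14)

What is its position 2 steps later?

The first coordinate reflects between 6 and 12, moving 2 per step.
  step 5: 7 → 9
  step 6: 9 → 11
The second coordinate changes by -3 each step: at step 6 it is -20.

(11, -20)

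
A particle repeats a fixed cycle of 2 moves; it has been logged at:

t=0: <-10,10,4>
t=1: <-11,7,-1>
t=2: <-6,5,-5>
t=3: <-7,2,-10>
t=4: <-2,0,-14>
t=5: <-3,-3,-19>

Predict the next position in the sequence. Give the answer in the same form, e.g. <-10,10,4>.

<2,-5,-23>

Step-to-step displacements: <-1,-3,-5>, <+5,-2,-4>, <-1,-3,-5>, <+5,-2,-4>, <-1,-3,-5> — a repeating cycle of length 2.
step 6: apply <+5,-2,-4> → <2,-5,-23>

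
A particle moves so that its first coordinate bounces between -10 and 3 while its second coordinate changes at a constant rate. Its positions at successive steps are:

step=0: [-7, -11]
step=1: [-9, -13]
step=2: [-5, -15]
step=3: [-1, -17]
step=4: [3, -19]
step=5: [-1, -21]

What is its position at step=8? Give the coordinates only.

[-7, -27]

The first coordinate reflects between -10 and 3, moving 4 per step.
  step 6: -1 → -5
  step 7: -5 → -9
  step 8: -9 → -7
The second coordinate changes by -2 each step: at step 8 it is -27.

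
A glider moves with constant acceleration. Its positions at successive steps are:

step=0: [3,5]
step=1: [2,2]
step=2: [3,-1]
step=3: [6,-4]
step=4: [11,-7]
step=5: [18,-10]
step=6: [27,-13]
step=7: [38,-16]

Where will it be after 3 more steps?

Successive displacements: [-1,-3], [+1,-3], [+3,-3], [+5,-3], [+7,-3], [+9,-3], [+11,-3] — each changes by [+2,+0].
step 8: [38,-16] + [+13,-3] → [51,-19]
step 9: [51,-19] + [+15,-3] → [66,-22]
step 10: [66,-22] + [+17,-3] → [83,-25]

[83,-25]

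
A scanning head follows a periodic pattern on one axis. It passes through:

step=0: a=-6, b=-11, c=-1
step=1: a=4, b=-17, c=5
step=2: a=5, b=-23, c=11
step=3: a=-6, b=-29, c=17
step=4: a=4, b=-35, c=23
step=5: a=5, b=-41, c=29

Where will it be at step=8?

The a coordinate repeats the cycle [-6, 4, 5] with period 3; step 8 mod 3 = 2, giving 5.
The b coordinate changes by -6 each step, so at step 8 it is -11 + 8·(-6) = -59.
The c coordinate changes by +6 each step, so at step 8 it is -1 + 8·(6) = 47.

a=5, b=-59, c=47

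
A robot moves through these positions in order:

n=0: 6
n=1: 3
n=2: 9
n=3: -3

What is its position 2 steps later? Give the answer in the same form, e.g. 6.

Step-to-step displacements: -3, +6, -12; each is -2× the previous.
step 4: -3 + 24 → 21
step 5: 21 − 48 → -27

-27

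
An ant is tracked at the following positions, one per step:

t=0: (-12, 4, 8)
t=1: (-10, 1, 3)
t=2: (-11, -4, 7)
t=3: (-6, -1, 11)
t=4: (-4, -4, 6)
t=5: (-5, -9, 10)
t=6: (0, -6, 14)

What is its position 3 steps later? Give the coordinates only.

The moves between consecutive positions are (+2, -3, -5), (-1, -5, +4), (+5, +3, +4), (+2, -3, -5), (-1, -5, +4), (+5, +3, +4); they repeat the 3-cycle [(+2, -3, -5), (-1, -5, +4), (+5, +3, +4)].
step 7: apply (+2, -3, -5) → (2, -9, 9)
step 8: apply (-1, -5, +4) → (1, -14, 13)
step 9: apply (+5, +3, +4) → (6, -11, 17)

(6, -11, 17)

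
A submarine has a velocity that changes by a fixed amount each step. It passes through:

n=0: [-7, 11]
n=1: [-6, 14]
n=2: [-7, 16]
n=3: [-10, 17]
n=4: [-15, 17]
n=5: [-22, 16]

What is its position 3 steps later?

[-55, 7]

Taking differences between consecutive positions: [+1, +3], [-1, +2], [-3, +1], [-5, +0], [-7, -1]. These grow by [-2, -1] each step.
step 6: [-22, 16] + [-9, -2] → [-31, 14]
step 7: [-31, 14] + [-11, -3] → [-42, 11]
step 8: [-42, 11] + [-13, -4] → [-55, 7]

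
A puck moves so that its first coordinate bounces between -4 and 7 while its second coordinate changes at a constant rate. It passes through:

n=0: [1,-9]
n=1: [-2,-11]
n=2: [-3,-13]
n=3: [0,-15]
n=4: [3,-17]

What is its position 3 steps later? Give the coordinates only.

[2,-23]

The first coordinate travels 3 per step and bounces off the walls at -4 and 7.
  step 5: 3 → 6
  step 6: 6 → 5
  step 7: 5 → 2
The second coordinate changes by -2 each step: at step 7 it is -23.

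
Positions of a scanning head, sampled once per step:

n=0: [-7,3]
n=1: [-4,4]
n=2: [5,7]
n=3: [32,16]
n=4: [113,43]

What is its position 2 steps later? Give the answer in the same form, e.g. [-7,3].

The jumps are [+3,+1], [+9,+3], [+27,+9], [+81,+27] — a geometric progression with ratio 3.
step 5: [113,43] + [+243,+81] → [356,124]
step 6: [356,124] + [+729,+243] → [1085,367]

[1085,367]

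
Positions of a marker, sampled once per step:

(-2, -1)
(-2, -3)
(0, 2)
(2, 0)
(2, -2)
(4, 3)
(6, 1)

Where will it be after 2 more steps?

(8, 4)

Step-to-step displacements: (+0, -2), (+2, +5), (+2, -2), (+0, -2), (+2, +5), (+2, -2) — a repeating cycle of length 3.
step 7: apply (+0, -2) → (6, -1)
step 8: apply (+2, +5) → (8, 4)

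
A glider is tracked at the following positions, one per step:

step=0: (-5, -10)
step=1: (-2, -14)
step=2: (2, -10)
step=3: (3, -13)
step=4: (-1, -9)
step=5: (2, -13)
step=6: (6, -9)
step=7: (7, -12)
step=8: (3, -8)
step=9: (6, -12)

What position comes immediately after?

(10, -8)

The moves between consecutive positions are (+3, -4), (+4, +4), (+1, -3), (-4, +4), (+3, -4), (+4, +4), (+1, -3), (-4, +4), (+3, -4); they repeat the 4-cycle [(+3, -4), (+4, +4), (+1, -3), (-4, +4)].
step 10: apply (+4, +4) → (10, -8)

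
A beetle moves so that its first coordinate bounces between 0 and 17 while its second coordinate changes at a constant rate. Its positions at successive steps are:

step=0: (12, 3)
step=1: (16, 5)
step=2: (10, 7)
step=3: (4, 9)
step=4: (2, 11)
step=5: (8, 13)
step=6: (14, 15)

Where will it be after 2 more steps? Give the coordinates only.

The first coordinate reflects between 0 and 17, moving 6 per step.
  step 7: 14 → 14
  step 8: 14 → 8
The second coordinate changes by +2 each step: at step 8 it is 19.

(8, 19)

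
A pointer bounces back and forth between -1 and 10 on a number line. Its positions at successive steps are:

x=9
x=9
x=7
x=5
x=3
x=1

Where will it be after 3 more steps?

x=3

The value reflects between -1 and 10, moving 2 per step.
  step 6: 1 → -1
  step 7: -1 → 1
  step 8: 1 → 3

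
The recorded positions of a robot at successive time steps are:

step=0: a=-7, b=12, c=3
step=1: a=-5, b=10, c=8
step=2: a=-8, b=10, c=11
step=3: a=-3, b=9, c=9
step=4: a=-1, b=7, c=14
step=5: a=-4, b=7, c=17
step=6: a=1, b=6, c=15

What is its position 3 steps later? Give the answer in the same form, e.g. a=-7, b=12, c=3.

a=5, b=3, c=21

The moves between consecutive positions are (+2,-2,+5), (-3,+0,+3), (+5,-1,-2), (+2,-2,+5), (-3,+0,+3), (+5,-1,-2); they repeat the 3-cycle [(+2,-2,+5), (-3,+0,+3), (+5,-1,-2)].
step 7: apply (+2,-2,+5) → a=3, b=4, c=20
step 8: apply (-3,+0,+3) → a=0, b=4, c=23
step 9: apply (+5,-1,-2) → a=5, b=3, c=21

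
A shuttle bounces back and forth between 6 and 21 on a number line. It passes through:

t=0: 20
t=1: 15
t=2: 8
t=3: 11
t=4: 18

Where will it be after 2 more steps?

10

The value travels 7 per step and bounces off the walls at 6 and 21.
  step 5: 18 → 17
  step 6: 17 → 10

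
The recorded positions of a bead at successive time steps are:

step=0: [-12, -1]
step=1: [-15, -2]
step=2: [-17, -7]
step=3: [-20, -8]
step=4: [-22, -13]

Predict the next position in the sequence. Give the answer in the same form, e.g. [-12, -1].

Differencing gives [-3, -1], [-2, -5], [-3, -1], [-2, -5]. This is the pattern [-3, -1], [-2, -5] repeated.
step 5: apply [-3, -1] → [-25, -14]

[-25, -14]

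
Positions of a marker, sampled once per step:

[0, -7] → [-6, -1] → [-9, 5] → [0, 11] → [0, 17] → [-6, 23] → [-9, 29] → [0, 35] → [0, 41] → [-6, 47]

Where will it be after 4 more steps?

[-6, 71]

First: cycles through 0, -6, -9, 0 every 4 steps. Step 13 lands at position 1 of the cycle → -6.
Second: linear, +6 per step → 71 at step 13.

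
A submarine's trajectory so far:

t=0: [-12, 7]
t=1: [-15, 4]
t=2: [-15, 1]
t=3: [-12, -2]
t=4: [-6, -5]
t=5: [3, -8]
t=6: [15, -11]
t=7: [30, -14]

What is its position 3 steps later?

[93, -23]

First differences are [-3, -3], [+0, -3], [+3, -3], [+6, -3], [+9, -3], [+12, -3], [+15, -3]; their common second difference is [+3, +0] (constant acceleration).
step 8: [30, -14] + [+18, -3] → [48, -17]
step 9: [48, -17] + [+21, -3] → [69, -20]
step 10: [69, -20] + [+24, -3] → [93, -23]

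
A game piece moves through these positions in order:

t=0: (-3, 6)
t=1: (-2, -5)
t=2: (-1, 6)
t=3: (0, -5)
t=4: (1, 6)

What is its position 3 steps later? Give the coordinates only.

(4, -5)

The first coordinate changes by +1 each step, so at step 7 it is -3 + 7·(1) = 4.
The second coordinate repeats the cycle [6, -5] with period 2; step 7 mod 2 = 1, giving -5.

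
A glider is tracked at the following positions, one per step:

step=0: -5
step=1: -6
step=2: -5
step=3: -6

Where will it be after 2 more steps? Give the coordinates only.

Step-to-step displacements: -1, +1, -1; each is -1× the previous.
step 4: -6 + 1 → -5
step 5: -5 − 1 → -6

-6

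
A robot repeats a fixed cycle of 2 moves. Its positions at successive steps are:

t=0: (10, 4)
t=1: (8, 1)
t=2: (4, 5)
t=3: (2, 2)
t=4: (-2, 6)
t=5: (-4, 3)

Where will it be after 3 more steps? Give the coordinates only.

Differencing gives (-2, -3), (-4, +4), (-2, -3), (-4, +4), (-2, -3). This is the pattern (-2, -3), (-4, +4) repeated.
step 6: apply (-4, +4) → (-8, 7)
step 7: apply (-2, -3) → (-10, 4)
step 8: apply (-4, +4) → (-14, 8)

(-14, 8)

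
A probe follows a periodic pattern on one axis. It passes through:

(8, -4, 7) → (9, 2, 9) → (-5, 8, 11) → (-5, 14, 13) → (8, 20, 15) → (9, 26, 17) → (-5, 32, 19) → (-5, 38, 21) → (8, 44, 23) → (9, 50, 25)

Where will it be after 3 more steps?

First: cycles through 8, 9, -5, -5 every 4 steps. Step 12 lands at position 0 of the cycle → 8.
Second: linear, +6 per step → 68 at step 12.
Third: linear, +2 per step → 31 at step 12.

(8, 68, 31)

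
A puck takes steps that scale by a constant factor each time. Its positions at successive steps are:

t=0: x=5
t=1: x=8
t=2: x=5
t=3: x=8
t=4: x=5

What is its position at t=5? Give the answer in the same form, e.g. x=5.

x=8

Consecutive displacements +3, -3, +3, -3 scale by a factor of -1 each step.
step 5: 5 + 3 → x=8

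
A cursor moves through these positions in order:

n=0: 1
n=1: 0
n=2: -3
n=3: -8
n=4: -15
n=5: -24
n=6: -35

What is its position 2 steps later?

First differences are -1, -3, -5, -7, -9, -11; their common second difference is -2 (constant acceleration).
step 7: -35 − 13 → -48
step 8: -48 − 15 → -63

-63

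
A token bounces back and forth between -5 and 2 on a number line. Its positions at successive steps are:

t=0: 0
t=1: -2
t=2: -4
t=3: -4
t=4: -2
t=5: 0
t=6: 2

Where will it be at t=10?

-4

The value reflects between -5 and 2, moving 2 per step.
  step 7: 2 → 0
  step 8: 0 → -2
  step 9: -2 → -4
  step 10: -4 → -4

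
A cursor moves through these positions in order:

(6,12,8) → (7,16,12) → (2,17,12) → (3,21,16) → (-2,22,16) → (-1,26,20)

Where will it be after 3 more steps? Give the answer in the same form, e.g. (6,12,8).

The moves between consecutive positions are (+1,+4,+4), (-5,+1,+0), (+1,+4,+4), (-5,+1,+0), (+1,+4,+4); they repeat the 2-cycle [(+1,+4,+4), (-5,+1,+0)].
step 6: apply (-5,+1,+0) → (-6,27,20)
step 7: apply (+1,+4,+4) → (-5,31,24)
step 8: apply (-5,+1,+0) → (-10,32,24)

(-10,32,24)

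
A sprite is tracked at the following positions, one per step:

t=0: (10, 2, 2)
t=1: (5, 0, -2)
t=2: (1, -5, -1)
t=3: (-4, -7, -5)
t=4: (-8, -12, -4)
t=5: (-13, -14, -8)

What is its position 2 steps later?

Step-to-step displacements: (-5, -2, -4), (-4, -5, +1), (-5, -2, -4), (-4, -5, +1), (-5, -2, -4) — a repeating cycle of length 2.
step 6: apply (-4, -5, +1) → (-17, -19, -7)
step 7: apply (-5, -2, -4) → (-22, -21, -11)

(-22, -21, -11)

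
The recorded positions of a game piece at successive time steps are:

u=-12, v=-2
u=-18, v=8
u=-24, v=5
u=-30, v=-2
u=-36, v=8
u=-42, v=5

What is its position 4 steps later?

u=-66, v=-2

The u coordinate changes by -6 each step, so at step 9 it is -12 + 9·(-6) = -66.
The v coordinate repeats the cycle [-2, 8, 5] with period 3; step 9 mod 3 = 0, giving -2.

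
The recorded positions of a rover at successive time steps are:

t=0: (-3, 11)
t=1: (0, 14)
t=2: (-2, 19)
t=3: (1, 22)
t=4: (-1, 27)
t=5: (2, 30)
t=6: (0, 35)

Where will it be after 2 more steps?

(1, 43)

Differencing gives (+3, +3), (-2, +5), (+3, +3), (-2, +5), (+3, +3), (-2, +5). This is the pattern (+3, +3), (-2, +5) repeated.
step 7: apply (+3, +3) → (3, 38)
step 8: apply (-2, +5) → (1, 43)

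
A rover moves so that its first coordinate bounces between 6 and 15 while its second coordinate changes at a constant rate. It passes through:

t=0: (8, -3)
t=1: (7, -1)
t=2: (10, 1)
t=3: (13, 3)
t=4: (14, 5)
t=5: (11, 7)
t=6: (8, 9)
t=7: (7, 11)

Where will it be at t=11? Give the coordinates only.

(11, 19)

The first coordinate travels 3 per step and bounces off the walls at 6 and 15.
  step 8: 7 → 10
  step 9: 10 → 13
  step 10: 13 → 14
  step 11: 14 → 11
The second coordinate changes by +2 each step: at step 11 it is 19.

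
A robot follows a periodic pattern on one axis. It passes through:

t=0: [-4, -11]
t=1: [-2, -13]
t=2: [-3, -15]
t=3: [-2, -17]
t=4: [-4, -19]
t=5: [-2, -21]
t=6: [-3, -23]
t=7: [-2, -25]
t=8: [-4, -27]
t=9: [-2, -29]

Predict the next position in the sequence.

First: cycles through -4, -2, -3, -2 every 4 steps. Step 10 lands at position 2 of the cycle → -3.
Second: linear, -2 per step → -31 at step 10.

[-3, -31]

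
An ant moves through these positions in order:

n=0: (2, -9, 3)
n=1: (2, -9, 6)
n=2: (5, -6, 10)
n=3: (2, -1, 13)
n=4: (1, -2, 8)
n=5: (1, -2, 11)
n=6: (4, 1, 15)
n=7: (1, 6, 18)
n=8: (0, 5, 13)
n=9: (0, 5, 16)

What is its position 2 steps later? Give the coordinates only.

(0, 13, 23)

Differencing gives (+0, +0, +3), (+3, +3, +4), (-3, +5, +3), (-1, -1, -5), (+0, +0, +3), (+3, +3, +4), (-3, +5, +3), (-1, -1, -5), (+0, +0, +3). This is the pattern (+0, +0, +3), (+3, +3, +4), (-3, +5, +3), (-1, -1, -5) repeated.
step 10: apply (+3, +3, +4) → (3, 8, 20)
step 11: apply (-3, +5, +3) → (0, 13, 23)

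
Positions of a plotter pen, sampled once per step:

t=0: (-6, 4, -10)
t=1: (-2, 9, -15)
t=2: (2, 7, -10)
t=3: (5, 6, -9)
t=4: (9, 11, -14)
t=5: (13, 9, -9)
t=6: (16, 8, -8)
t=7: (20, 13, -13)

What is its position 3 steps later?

(31, 15, -12)

Differencing gives (+4, +5, -5), (+4, -2, +5), (+3, -1, +1), (+4, +5, -5), (+4, -2, +5), (+3, -1, +1), (+4, +5, -5). This is the pattern (+4, +5, -5), (+4, -2, +5), (+3, -1, +1) repeated.
step 8: apply (+4, -2, +5) → (24, 11, -8)
step 9: apply (+3, -1, +1) → (27, 10, -7)
step 10: apply (+4, +5, -5) → (31, 15, -12)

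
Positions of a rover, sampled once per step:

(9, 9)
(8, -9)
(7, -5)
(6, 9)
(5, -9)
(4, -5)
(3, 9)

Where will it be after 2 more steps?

(1, -5)

First: linear, -1 per step → 1 at step 8.
Second: cycles through 9, -9, -5 every 3 steps. Step 8 lands at position 2 of the cycle → -5.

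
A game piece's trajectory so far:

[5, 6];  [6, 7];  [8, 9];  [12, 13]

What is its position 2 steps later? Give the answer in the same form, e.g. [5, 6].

[36, 37]

Consecutive displacements [+1, +1], [+2, +2], [+4, +4] scale by a factor of 2 each step.
step 4: [12, 13] + [+8, +8] → [20, 21]
step 5: [20, 21] + [+16, +16] → [36, 37]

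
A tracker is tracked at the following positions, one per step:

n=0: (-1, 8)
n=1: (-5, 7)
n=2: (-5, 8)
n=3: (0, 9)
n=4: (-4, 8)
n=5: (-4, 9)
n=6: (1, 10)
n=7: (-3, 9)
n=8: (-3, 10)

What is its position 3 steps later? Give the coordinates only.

Differencing gives (-4, -1), (+0, +1), (+5, +1), (-4, -1), (+0, +1), (+5, +1), (-4, -1), (+0, +1). This is the pattern (-4, -1), (+0, +1), (+5, +1) repeated.
step 9: apply (+5, +1) → (2, 11)
step 10: apply (-4, -1) → (-2, 10)
step 11: apply (+0, +1) → (-2, 11)

(-2, 11)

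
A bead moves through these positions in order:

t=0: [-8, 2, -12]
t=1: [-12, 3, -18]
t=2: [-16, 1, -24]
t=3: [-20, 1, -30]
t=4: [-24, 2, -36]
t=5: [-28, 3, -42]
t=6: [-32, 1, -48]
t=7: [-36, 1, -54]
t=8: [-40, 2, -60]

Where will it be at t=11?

[-52, 1, -78]

The first coordinate changes by -4 each step, so at step 11 it is -8 + 11·(-4) = -52.
The second coordinate repeats the cycle [2, 3, 1, 1] with period 4; step 11 mod 4 = 3, giving 1.
The third coordinate changes by -6 each step, so at step 11 it is -12 + 11·(-6) = -78.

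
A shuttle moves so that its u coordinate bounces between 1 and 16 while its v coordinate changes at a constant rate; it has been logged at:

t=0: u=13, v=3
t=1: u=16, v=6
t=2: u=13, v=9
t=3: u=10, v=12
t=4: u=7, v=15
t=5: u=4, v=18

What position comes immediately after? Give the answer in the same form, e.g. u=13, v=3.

The u coordinate reflects between 1 and 16, moving 3 per step.
  step 6: 4 → 1
The v coordinate changes by +3 each step: at step 6 it is 21.

u=1, v=21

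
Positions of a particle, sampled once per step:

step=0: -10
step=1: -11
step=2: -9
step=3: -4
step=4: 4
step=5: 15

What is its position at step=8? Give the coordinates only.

First differences are -1, +2, +5, +8, +11; their common second difference is +3 (constant acceleration).
step 6: 15 + 14 → 29
step 7: 29 + 17 → 46
step 8: 46 + 20 → 66

66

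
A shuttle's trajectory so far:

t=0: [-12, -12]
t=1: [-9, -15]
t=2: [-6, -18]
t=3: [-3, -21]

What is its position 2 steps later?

[3, -27]

Each step adds [+3, -3] to the position.
step 4: [-3, -21] + [+3, -3] → [0, -24]
step 5: [0, -24] + [+3, -3] → [3, -27]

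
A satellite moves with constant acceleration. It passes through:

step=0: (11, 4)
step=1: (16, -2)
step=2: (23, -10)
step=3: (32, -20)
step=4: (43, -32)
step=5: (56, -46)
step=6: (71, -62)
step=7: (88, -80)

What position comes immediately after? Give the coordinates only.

Taking differences between consecutive positions: (+5, -6), (+7, -8), (+9, -10), (+11, -12), (+13, -14), (+15, -16), (+17, -18). These grow by (+2, -2) each step.
step 8: (88, -80) + (+19, -20) → (107, -100)

(107, -100)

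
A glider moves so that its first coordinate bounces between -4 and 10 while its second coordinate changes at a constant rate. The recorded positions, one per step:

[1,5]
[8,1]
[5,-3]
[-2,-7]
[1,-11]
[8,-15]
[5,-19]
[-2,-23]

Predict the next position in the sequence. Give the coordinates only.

[1,-27]

The first coordinate reflects between -4 and 10, moving 7 per step.
  step 8: -2 → 1
The second coordinate changes by -4 each step: at step 8 it is -27.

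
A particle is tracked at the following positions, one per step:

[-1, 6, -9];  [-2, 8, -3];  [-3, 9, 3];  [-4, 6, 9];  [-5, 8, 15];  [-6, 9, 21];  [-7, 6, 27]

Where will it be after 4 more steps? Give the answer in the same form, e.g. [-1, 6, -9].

The first coordinate changes by -1 each step, so at step 10 it is -1 + 10·(-1) = -11.
The second coordinate repeats the cycle [6, 8, 9] with period 3; step 10 mod 3 = 1, giving 8.
The third coordinate changes by +6 each step, so at step 10 it is -9 + 10·(6) = 51.

[-11, 8, 51]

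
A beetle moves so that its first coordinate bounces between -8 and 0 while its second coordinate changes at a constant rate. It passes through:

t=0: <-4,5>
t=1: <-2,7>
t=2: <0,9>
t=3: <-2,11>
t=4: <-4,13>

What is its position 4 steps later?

<-4,21>

The first coordinate travels 2 per step and bounces off the walls at -8 and 0.
  step 5: -4 → -6
  step 6: -6 → -8
  step 7: -8 → -6
  step 8: -6 → -4
The second coordinate changes by +2 each step: at step 8 it is 21.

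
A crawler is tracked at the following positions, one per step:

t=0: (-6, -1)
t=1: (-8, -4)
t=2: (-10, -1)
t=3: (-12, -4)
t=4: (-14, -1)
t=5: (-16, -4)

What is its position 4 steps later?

(-24, -4)

The first coordinate changes by -2 each step, so at step 9 it is -6 + 9·(-2) = -24.
The second coordinate repeats the cycle [-1, -4] with period 2; step 9 mod 2 = 1, giving -4.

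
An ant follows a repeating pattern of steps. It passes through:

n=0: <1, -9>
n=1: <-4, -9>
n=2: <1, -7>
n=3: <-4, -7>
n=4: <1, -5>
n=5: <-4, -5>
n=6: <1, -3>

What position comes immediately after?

<-4, -3>

The moves between consecutive positions are <-5, +0>, <+5, +2>, <-5, +0>, <+5, +2>, <-5, +0>, <+5, +2>; they repeat the 2-cycle [<-5, +0>, <+5, +2>].
step 7: apply <-5, +0> → <-4, -3>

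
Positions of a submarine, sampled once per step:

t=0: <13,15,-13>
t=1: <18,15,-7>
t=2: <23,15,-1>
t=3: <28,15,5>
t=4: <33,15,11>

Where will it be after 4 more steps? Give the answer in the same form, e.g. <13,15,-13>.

<53,15,35>

Constant displacement of <+5,+0,+6> per step.
step 5: <33,15,11> + <+5,+0,+6> → <38,15,17>
step 6: <38,15,17> + <+5,+0,+6> → <43,15,23>
step 7: <43,15,23> + <+5,+0,+6> → <48,15,29>
step 8: <48,15,29> + <+5,+0,+6> → <53,15,35>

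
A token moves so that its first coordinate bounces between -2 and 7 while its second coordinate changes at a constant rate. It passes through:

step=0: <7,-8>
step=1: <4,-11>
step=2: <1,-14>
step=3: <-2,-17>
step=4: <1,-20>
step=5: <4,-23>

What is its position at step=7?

<4,-29>

The first coordinate reflects between -2 and 7, moving 3 per step.
  step 6: 4 → 7
  step 7: 7 → 4
The second coordinate changes by -3 each step: at step 7 it is -29.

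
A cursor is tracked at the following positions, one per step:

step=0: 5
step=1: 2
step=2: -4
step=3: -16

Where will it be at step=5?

-88

Step-to-step displacements: -3, -6, -12; each is 2× the previous.
step 4: -16 − 24 → -40
step 5: -40 − 48 → -88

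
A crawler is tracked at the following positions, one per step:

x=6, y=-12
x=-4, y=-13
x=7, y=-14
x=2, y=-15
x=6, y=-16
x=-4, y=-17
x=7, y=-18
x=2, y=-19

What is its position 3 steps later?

The x coordinate repeats the cycle [6, -4, 7, 2] with period 4; step 10 mod 4 = 2, giving 7.
The y coordinate changes by -1 each step, so at step 10 it is -12 + 10·(-1) = -22.

x=7, y=-22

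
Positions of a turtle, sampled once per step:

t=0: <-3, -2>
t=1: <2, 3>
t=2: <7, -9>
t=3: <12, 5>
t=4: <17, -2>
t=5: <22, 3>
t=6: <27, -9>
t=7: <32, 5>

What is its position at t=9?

<42, 3>

First: linear, +5 per step → 42 at step 9.
Second: cycles through -2, 3, -9, 5 every 4 steps. Step 9 lands at position 1 of the cycle → 3.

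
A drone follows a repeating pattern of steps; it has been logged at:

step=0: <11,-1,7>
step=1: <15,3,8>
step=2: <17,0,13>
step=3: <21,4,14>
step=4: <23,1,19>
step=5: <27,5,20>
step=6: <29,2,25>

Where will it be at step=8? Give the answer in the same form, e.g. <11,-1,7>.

The moves between consecutive positions are <+4,+4,+1>, <+2,-3,+5>, <+4,+4,+1>, <+2,-3,+5>, <+4,+4,+1>, <+2,-3,+5>; they repeat the 2-cycle [<+4,+4,+1>, <+2,-3,+5>].
step 7: apply <+4,+4,+1> → <33,6,26>
step 8: apply <+2,-3,+5> → <35,3,31>

<35,3,31>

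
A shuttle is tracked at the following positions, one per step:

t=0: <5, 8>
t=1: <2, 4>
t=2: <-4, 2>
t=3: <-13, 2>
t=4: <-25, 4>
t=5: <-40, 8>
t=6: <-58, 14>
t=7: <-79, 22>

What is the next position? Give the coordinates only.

Taking differences between consecutive positions: <-3, -4>, <-6, -2>, <-9, +0>, <-12, +2>, <-15, +4>, <-18, +6>, <-21, +8>. These grow by <-3, +2> each step.
step 8: <-79, 22> + <-24, +10> → <-103, 32>

<-103, 32>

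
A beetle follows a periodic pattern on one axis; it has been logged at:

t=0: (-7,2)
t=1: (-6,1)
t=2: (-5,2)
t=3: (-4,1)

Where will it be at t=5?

(-2,1)

The first coordinate changes by +1 each step, so at step 5 it is -7 + 5·(1) = -2.
The second coordinate repeats the cycle [2, 1] with period 2; step 5 mod 2 = 1, giving 1.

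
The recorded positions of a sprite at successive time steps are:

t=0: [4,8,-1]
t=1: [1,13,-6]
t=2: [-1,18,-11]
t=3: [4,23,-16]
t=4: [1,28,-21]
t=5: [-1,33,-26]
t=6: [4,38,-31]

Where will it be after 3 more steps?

First: cycles through 4, 1, -1 every 3 steps. Step 9 lands at position 0 of the cycle → 4.
Second: linear, +5 per step → 53 at step 9.
Third: linear, -5 per step → -46 at step 9.

[4,53,-46]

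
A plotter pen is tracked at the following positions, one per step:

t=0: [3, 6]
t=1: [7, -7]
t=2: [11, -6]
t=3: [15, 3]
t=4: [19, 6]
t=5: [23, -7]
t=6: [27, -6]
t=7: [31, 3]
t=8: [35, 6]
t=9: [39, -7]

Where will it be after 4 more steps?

First: linear, +4 per step → 55 at step 13.
Second: cycles through 6, -7, -6, 3 every 4 steps. Step 13 lands at position 1 of the cycle → -7.

[55, -7]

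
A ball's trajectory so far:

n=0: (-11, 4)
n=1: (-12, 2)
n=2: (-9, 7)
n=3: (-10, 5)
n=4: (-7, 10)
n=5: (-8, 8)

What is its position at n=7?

(-6, 11)

The moves between consecutive positions are (-1, -2), (+3, +5), (-1, -2), (+3, +5), (-1, -2); they repeat the 2-cycle [(-1, -2), (+3, +5)].
step 6: apply (+3, +5) → (-5, 13)
step 7: apply (-1, -2) → (-6, 11)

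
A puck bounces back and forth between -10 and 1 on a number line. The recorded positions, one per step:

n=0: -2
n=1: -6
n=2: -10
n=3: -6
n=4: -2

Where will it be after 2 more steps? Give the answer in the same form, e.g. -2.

The value travels 4 per step and bounces off the walls at -10 and 1.
  step 5: -2 → 0
  step 6: 0 → -4

-4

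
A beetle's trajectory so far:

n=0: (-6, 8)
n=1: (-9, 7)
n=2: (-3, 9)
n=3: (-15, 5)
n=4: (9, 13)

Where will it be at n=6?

(57, 29)

Step-to-step displacements: (-3, -1), (+6, +2), (-12, -4), (+24, +8); each is -2× the previous.
step 5: (9, 13) + (-48, -16) → (-39, -3)
step 6: (-39, -3) + (+96, +32) → (57, 29)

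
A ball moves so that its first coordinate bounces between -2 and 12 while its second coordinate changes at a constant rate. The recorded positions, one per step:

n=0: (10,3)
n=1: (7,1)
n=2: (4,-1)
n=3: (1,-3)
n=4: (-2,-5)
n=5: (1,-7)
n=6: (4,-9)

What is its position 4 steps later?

The first coordinate travels 3 per step and bounces off the walls at -2 and 12.
  step 7: 4 → 7
  step 8: 7 → 10
  step 9: 10 → 11
  step 10: 11 → 8
The second coordinate changes by -2 each step: at step 10 it is -17.

(8,-17)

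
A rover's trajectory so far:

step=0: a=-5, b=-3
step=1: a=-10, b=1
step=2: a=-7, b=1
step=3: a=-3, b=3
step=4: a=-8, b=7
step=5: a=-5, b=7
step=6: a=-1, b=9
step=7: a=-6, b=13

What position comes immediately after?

The moves between consecutive positions are (-5,+4), (+3,+0), (+4,+2), (-5,+4), (+3,+0), (+4,+2), (-5,+4); they repeat the 3-cycle [(-5,+4), (+3,+0), (+4,+2)].
step 8: apply (+3,+0) → a=-3, b=13

a=-3, b=13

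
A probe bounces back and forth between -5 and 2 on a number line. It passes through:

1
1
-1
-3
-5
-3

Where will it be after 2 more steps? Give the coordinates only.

The value travels 2 per step and bounces off the walls at -5 and 2.
  step 6: -3 → -1
  step 7: -1 → 1

1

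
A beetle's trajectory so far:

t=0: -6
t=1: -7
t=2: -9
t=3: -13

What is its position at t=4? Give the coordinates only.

Consecutive displacements -1, -2, -4 scale by a factor of 2 each step.
step 4: -13 − 8 → -21

-21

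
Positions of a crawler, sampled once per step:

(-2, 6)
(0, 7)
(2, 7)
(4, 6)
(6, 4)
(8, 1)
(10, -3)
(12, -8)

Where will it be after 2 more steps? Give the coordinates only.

(16, -21)

First differences are (+2, +1), (+2, +0), (+2, -1), (+2, -2), (+2, -3), (+2, -4), (+2, -5); their common second difference is (+0, -1) (constant acceleration).
step 8: (12, -8) + (+2, -6) → (14, -14)
step 9: (14, -14) + (+2, -7) → (16, -21)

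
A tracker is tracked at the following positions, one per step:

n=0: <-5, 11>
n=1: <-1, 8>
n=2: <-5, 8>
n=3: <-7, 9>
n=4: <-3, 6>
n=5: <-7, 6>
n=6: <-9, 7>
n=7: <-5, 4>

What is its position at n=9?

Step-to-step displacements: <+4, -3>, <-4, +0>, <-2, +1>, <+4, -3>, <-4, +0>, <-2, +1>, <+4, -3> — a repeating cycle of length 3.
step 8: apply <-4, +0> → <-9, 4>
step 9: apply <-2, +1> → <-11, 5>

<-11, 5>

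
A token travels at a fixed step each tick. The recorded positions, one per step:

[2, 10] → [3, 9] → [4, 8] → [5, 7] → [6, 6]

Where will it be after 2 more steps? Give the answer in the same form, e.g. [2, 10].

Each step adds [+1, -1] to the position.
step 5: [6, 6] + [+1, -1] → [7, 5]
step 6: [7, 5] + [+1, -1] → [8, 4]

[8, 4]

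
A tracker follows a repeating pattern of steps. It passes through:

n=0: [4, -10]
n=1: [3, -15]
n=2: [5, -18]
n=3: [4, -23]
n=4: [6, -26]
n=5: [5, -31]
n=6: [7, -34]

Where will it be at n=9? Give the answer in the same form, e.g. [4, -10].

The moves between consecutive positions are [-1, -5], [+2, -3], [-1, -5], [+2, -3], [-1, -5], [+2, -3]; they repeat the 2-cycle [[-1, -5], [+2, -3]].
step 7: apply [-1, -5] → [6, -39]
step 8: apply [+2, -3] → [8, -42]
step 9: apply [-1, -5] → [7, -47]

[7, -47]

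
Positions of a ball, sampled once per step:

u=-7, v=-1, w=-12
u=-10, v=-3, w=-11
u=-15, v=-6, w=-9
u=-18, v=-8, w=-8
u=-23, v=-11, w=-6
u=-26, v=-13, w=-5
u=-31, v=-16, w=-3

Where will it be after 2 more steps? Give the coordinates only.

Differencing gives (-3, -2, +1), (-5, -3, +2), (-3, -2, +1), (-5, -3, +2), (-3, -2, +1), (-5, -3, +2). This is the pattern (-3, -2, +1), (-5, -3, +2) repeated.
step 7: apply (-3, -2, +1) → u=-34, v=-18, w=-2
step 8: apply (-5, -3, +2) → u=-39, v=-21, w=0

u=-39, v=-21, w=0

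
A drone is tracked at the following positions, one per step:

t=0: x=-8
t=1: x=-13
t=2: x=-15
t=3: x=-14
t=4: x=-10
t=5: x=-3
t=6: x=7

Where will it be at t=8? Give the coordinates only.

Taking differences between consecutive positions: -5, -2, +1, +4, +7, +10. These grow by +3 each step.
step 7: 7 + 13 → x=20
step 8: 20 + 16 → x=36

x=36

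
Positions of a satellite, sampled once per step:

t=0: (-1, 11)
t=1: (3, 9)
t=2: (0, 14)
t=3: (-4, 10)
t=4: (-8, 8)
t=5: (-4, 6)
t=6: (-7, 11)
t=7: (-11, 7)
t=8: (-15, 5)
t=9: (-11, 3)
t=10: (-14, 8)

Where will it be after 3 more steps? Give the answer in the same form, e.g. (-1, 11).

(-18, 0)

Step-to-step displacements: (+4, -2), (-3, +5), (-4, -4), (-4, -2), (+4, -2), (-3, +5), (-4, -4), (-4, -2), (+4, -2), (-3, +5) — a repeating cycle of length 4.
step 11: apply (-4, -4) → (-18, 4)
step 12: apply (-4, -2) → (-22, 2)
step 13: apply (+4, -2) → (-18, 0)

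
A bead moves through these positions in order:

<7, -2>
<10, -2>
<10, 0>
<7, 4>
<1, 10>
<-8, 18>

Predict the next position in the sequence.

<-20, 28>

First differences are <+3, +0>, <+0, +2>, <-3, +4>, <-6, +6>, <-9, +8>; their common second difference is <-3, +2> (constant acceleration).
step 6: <-8, 18> + <-12, +10> → <-20, 28>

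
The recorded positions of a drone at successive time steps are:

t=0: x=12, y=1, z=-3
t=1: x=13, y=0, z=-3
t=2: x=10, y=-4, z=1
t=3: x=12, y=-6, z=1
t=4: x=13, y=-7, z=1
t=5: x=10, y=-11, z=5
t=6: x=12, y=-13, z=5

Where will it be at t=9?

Step-to-step displacements: (+1, -1, +0), (-3, -4, +4), (+2, -2, +0), (+1, -1, +0), (-3, -4, +4), (+2, -2, +0) — a repeating cycle of length 3.
step 7: apply (+1, -1, +0) → x=13, y=-14, z=5
step 8: apply (-3, -4, +4) → x=10, y=-18, z=9
step 9: apply (+2, -2, +0) → x=12, y=-20, z=9

x=12, y=-20, z=9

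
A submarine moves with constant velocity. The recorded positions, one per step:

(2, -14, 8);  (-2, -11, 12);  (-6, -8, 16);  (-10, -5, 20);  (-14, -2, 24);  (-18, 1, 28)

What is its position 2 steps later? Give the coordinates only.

Constant displacement of (-4, +3, +4) per step.
step 6: (-18, 1, 28) + (-4, +3, +4) → (-22, 4, 32)
step 7: (-22, 4, 32) + (-4, +3, +4) → (-26, 7, 36)

(-26, 7, 36)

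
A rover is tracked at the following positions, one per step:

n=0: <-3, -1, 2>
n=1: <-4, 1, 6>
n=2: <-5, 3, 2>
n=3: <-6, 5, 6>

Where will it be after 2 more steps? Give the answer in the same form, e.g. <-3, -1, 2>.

<-8, 9, 6>

The first coordinate changes by -1 each step, so at step 5 it is -3 + 5·(-1) = -8.
The second coordinate changes by +2 each step, so at step 5 it is -1 + 5·(2) = 9.
The third coordinate repeats the cycle [2, 6] with period 2; step 5 mod 2 = 1, giving 6.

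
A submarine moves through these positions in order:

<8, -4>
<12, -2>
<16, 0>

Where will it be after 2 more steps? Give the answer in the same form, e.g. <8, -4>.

Constant displacement of <+4, +2> per step.
step 3: <16, 0> + <+4, +2> → <20, 2>
step 4: <20, 2> + <+4, +2> → <24, 4>

<24, 4>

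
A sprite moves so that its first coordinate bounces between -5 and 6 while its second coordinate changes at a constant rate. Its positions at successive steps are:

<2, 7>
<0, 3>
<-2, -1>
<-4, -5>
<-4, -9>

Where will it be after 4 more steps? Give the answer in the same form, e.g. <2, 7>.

The first coordinate reflects between -5 and 6, moving 2 per step.
  step 5: -4 → -2
  step 6: -2 → 0
  step 7: 0 → 2
  step 8: 2 → 4
The second coordinate changes by -4 each step: at step 8 it is -25.

<4, -25>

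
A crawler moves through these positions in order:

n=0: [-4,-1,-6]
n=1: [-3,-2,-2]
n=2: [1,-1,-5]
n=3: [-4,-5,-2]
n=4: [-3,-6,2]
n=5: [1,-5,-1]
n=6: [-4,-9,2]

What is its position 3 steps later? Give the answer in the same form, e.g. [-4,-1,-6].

Step-to-step displacements: [+1,-1,+4], [+4,+1,-3], [-5,-4,+3], [+1,-1,+4], [+4,+1,-3], [-5,-4,+3] — a repeating cycle of length 3.
step 7: apply [+1,-1,+4] → [-3,-10,6]
step 8: apply [+4,+1,-3] → [1,-9,3]
step 9: apply [-5,-4,+3] → [-4,-13,6]

[-4,-13,6]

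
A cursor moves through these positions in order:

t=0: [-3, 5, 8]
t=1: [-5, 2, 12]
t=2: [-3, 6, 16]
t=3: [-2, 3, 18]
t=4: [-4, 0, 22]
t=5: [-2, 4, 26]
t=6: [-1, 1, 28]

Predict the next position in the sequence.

Differencing gives [-2, -3, +4], [+2, +4, +4], [+1, -3, +2], [-2, -3, +4], [+2, +4, +4], [+1, -3, +2]. This is the pattern [-2, -3, +4], [+2, +4, +4], [+1, -3, +2] repeated.
step 7: apply [-2, -3, +4] → [-3, -2, 32]

[-3, -2, 32]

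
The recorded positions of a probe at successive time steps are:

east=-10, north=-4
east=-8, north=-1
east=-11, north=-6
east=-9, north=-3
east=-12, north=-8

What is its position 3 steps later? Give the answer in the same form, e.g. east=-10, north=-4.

east=-11, north=-7

Differencing gives (+2,+3), (-3,-5), (+2,+3), (-3,-5). This is the pattern (+2,+3), (-3,-5) repeated.
step 5: apply (+2,+3) → east=-10, north=-5
step 6: apply (-3,-5) → east=-13, north=-10
step 7: apply (+2,+3) → east=-11, north=-7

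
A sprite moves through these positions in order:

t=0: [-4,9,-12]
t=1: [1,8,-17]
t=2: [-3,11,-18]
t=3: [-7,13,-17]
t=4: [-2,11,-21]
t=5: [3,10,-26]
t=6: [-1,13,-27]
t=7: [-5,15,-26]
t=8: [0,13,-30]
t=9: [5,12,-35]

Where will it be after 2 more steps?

The moves between consecutive positions are [+5,-1,-5], [-4,+3,-1], [-4,+2,+1], [+5,-2,-4], [+5,-1,-5], [-4,+3,-1], [-4,+2,+1], [+5,-2,-4], [+5,-1,-5]; they repeat the 4-cycle [[+5,-1,-5], [-4,+3,-1], [-4,+2,+1], [+5,-2,-4]].
step 10: apply [-4,+3,-1] → [1,15,-36]
step 11: apply [-4,+2,+1] → [-3,17,-35]

[-3,17,-35]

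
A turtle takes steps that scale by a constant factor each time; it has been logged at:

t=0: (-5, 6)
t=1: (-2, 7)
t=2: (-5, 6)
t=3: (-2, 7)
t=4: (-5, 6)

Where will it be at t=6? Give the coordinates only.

(-5, 6)

Step-to-step displacements: (+3, +1), (-3, -1), (+3, +1), (-3, -1); each is -1× the previous.
step 5: (-5, 6) + (+3, +1) → (-2, 7)
step 6: (-2, 7) + (-3, -1) → (-5, 6)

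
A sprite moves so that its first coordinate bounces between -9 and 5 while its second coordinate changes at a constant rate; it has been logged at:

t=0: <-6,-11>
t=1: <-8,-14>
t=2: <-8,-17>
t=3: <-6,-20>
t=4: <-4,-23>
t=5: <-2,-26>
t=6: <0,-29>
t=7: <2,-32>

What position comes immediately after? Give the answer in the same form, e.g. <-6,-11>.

<4,-35>

The first coordinate reflects between -9 and 5, moving 2 per step.
  step 8: 2 → 4
The second coordinate changes by -3 each step: at step 8 it is -35.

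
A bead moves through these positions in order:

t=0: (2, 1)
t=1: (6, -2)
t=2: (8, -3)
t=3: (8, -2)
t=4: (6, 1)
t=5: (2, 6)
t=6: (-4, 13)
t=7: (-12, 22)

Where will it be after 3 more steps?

(-48, 61)

Successive displacements: (+4, -3), (+2, -1), (+0, +1), (-2, +3), (-4, +5), (-6, +7), (-8, +9) — each changes by (-2, +2).
step 8: (-12, 22) + (-10, +11) → (-22, 33)
step 9: (-22, 33) + (-12, +13) → (-34, 46)
step 10: (-34, 46) + (-14, +15) → (-48, 61)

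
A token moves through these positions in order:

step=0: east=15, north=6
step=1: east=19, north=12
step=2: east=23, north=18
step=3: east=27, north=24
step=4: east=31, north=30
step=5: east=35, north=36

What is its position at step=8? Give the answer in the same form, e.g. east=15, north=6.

The position changes by (+4, +6) every step.
step 6: east=35, north=36 + (+4, +6) → east=39, north=42
step 7: east=39, north=42 + (+4, +6) → east=43, north=48
step 8: east=43, north=48 + (+4, +6) → east=47, north=54

east=47, north=54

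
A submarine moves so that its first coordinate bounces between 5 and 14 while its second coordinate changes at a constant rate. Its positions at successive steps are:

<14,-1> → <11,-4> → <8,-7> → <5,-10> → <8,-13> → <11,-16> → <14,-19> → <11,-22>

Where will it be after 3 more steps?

<8,-31>

The first coordinate travels 3 per step and bounces off the walls at 5 and 14.
  step 8: 11 → 8
  step 9: 8 → 5
  step 10: 5 → 8
The second coordinate changes by -3 each step: at step 10 it is -31.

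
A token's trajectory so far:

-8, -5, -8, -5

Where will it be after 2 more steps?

The jumps are +3, -3, +3 — a geometric progression with ratio -1.
step 4: -5 − 3 → -8
step 5: -8 + 3 → -5

-5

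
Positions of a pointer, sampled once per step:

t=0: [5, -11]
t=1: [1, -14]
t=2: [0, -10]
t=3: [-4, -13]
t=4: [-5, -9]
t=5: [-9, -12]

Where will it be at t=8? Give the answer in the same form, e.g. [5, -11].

Differencing gives [-4, -3], [-1, +4], [-4, -3], [-1, +4], [-4, -3]. This is the pattern [-4, -3], [-1, +4] repeated.
step 6: apply [-1, +4] → [-10, -8]
step 7: apply [-4, -3] → [-14, -11]
step 8: apply [-1, +4] → [-15, -7]

[-15, -7]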